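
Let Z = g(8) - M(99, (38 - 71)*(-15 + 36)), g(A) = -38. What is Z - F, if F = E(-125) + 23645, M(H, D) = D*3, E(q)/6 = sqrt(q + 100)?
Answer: -21604 - 30*I ≈ -21604.0 - 30.0*I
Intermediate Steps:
E(q) = 6*sqrt(100 + q) (E(q) = 6*sqrt(q + 100) = 6*sqrt(100 + q))
M(H, D) = 3*D
F = 23645 + 30*I (F = 6*sqrt(100 - 125) + 23645 = 6*sqrt(-25) + 23645 = 6*(5*I) + 23645 = 30*I + 23645 = 23645 + 30*I ≈ 23645.0 + 30.0*I)
Z = 2041 (Z = -38 - 3*(38 - 71)*(-15 + 36) = -38 - 3*(-33*21) = -38 - 3*(-693) = -38 - 1*(-2079) = -38 + 2079 = 2041)
Z - F = 2041 - (23645 + 30*I) = 2041 + (-23645 - 30*I) = -21604 - 30*I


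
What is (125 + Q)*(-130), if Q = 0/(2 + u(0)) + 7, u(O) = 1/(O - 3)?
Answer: -17160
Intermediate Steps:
u(O) = 1/(-3 + O)
Q = 7 (Q = 0/(2 + 1/(-3 + 0)) + 7 = 0/(2 + 1/(-3)) + 7 = 0/(2 - ⅓) + 7 = 0/(5/3) + 7 = 0*(⅗) + 7 = 0 + 7 = 7)
(125 + Q)*(-130) = (125 + 7)*(-130) = 132*(-130) = -17160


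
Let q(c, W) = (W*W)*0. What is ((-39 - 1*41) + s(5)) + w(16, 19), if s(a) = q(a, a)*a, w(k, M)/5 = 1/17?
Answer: -1355/17 ≈ -79.706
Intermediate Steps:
w(k, M) = 5/17
q(c, W) = 0 (q(c, W) = W**2*0 = 0)
s(a) = 0 (s(a) = 0*a = 0)
((-39 - 1*41) + s(5)) + w(16, 19) = ((-39 - 1*41) + 0) + 5/17 = ((-39 - 41) + 0) + 5/17 = (-80 + 0) + 5/17 = -80 + 5/17 = -1355/17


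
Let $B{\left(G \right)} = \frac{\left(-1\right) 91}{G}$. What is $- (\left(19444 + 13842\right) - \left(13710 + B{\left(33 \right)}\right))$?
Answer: $- \frac{646099}{33} \approx -19579.0$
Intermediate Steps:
$B{\left(G \right)} = - \frac{91}{G}$
$- (\left(19444 + 13842\right) - \left(13710 + B{\left(33 \right)}\right)) = - (\left(19444 + 13842\right) - \left(13710 - \frac{91}{33}\right)) = - (33286 - \left(13710 - \frac{91}{33}\right)) = - (33286 - \frac{452339}{33}) = \left(-1\right) \frac{646099}{33} = - \frac{646099}{33}$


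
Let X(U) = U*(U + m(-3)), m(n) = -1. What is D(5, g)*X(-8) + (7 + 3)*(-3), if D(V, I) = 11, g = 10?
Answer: 762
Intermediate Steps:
X(U) = U*(-1 + U) (X(U) = U*(U - 1) = U*(-1 + U))
D(5, g)*X(-8) + (7 + 3)*(-3) = 11*(-8*(-1 - 8)) + (7 + 3)*(-3) = 11*(-8*(-9)) + 10*(-3) = 11*72 - 30 = 792 - 30 = 762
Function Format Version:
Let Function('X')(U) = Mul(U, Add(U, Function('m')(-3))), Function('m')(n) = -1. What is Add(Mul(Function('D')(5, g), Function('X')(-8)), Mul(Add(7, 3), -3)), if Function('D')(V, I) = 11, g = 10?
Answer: 762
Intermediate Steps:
Function('X')(U) = Mul(U, Add(-1, U)) (Function('X')(U) = Mul(U, Add(U, -1)) = Mul(U, Add(-1, U)))
Add(Mul(Function('D')(5, g), Function('X')(-8)), Mul(Add(7, 3), -3)) = Add(Mul(11, Mul(-8, Add(-1, -8))), Mul(Add(7, 3), -3)) = Add(Mul(11, Mul(-8, -9)), Mul(10, -3)) = Add(Mul(11, 72), -30) = Add(792, -30) = 762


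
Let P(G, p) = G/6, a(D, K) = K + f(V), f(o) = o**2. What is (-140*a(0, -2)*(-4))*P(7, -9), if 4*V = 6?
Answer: 490/3 ≈ 163.33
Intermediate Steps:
V = 3/2 (V = (1/4)*6 = 3/2 ≈ 1.5000)
a(D, K) = 9/4 + K (a(D, K) = K + (3/2)**2 = K + 9/4 = 9/4 + K)
P(G, p) = G/6 (P(G, p) = G*(1/6) = G/6)
(-140*a(0, -2)*(-4))*P(7, -9) = (-140*(9/4 - 2)*(-4))*((1/6)*7) = -35*(-4)*(7/6) = -140*(-1)*(7/6) = 140*(7/6) = 490/3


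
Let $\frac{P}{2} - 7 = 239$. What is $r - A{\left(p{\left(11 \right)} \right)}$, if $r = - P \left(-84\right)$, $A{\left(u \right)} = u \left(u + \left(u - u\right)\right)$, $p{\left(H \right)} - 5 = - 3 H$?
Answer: $40544$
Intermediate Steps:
$P = 492$ ($P = 14 + 2 \cdot 239 = 14 + 478 = 492$)
$p{\left(H \right)} = 5 - 3 H$
$A{\left(u \right)} = u^{2}$ ($A{\left(u \right)} = u \left(u + 0\right) = u u = u^{2}$)
$r = 41328$ ($r = - 492 \left(-84\right) = \left(-1\right) \left(-41328\right) = 41328$)
$r - A{\left(p{\left(11 \right)} \right)} = 41328 - \left(5 - 33\right)^{2} = 41328 - \left(-28\right)^{2} = 41328 - 784 = 40544$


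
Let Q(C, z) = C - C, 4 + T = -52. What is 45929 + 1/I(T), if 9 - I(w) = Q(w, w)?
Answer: 413362/9 ≈ 45929.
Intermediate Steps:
T = -56 (T = -4 - 52 = -56)
Q(C, z) = 0
I(w) = 9 (I(w) = 9 - 1*0 = 9 + 0 = 9)
45929 + 1/I(T) = 45929 + 1/9 = 413362/9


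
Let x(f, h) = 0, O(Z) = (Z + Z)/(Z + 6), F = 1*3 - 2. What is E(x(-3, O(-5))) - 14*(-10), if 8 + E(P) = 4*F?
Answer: 136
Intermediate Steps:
F = 1 (F = 3 - 2 = 1)
O(Z) = 2*Z/(6 + Z) (O(Z) = (2*Z)/(6 + Z) = 2*Z/(6 + Z))
E(P) = -4 (E(P) = -8 + 4*1 = -8 + 4 = -4)
E(x(-3, O(-5))) - 14*(-10) = -4 - 14*(-10) = -4 + 140 = 136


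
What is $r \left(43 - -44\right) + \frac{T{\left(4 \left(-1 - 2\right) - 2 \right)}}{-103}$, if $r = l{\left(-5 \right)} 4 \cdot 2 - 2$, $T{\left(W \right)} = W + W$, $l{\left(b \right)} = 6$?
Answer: $\frac{412234}{103} \approx 4002.3$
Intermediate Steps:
$T{\left(W \right)} = 2 W$
$r = 46$ ($r = 6 \cdot 4 \cdot 2 - 2 = 24 \cdot 2 - 2 = 48 - 2 = 46$)
$r \left(43 - -44\right) + \frac{T{\left(4 \left(-1 - 2\right) - 2 \right)}}{-103} = 46 \left(43 - -44\right) + \frac{2 \left(4 \left(-1 - 2\right) - 2\right)}{-103} = 46 \left(43 + 44\right) + 2 \left(4 \left(-3\right) - 2\right) \left(- \frac{1}{103}\right) = 46 \cdot 87 + 2 \left(-12 - 2\right) \left(- \frac{1}{103}\right) = 4002 + 2 \left(-14\right) \left(- \frac{1}{103}\right) = 4002 - - \frac{28}{103} = 4002 + \frac{28}{103} = \frac{412234}{103}$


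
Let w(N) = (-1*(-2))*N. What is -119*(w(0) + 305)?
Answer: -36295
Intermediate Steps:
w(N) = 2*N
-119*(w(0) + 305) = -119*(2*0 + 305) = -119*(0 + 305) = -119*305 = -36295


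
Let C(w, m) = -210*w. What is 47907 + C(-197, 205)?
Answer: 89277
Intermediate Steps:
47907 + C(-197, 205) = 47907 - 210*(-197) = 47907 + 41370 = 89277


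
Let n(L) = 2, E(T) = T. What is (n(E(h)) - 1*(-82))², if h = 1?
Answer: 7056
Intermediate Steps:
(n(E(h)) - 1*(-82))² = (2 - 1*(-82))² = (2 + 82)² = 84² = 7056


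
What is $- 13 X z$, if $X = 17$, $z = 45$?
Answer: $-9945$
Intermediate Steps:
$- 13 X z = \left(-13\right) 17 \cdot 45 = \left(-221\right) 45 = -9945$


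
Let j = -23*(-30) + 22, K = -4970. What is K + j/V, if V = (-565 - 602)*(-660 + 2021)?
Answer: -7893787102/1588287 ≈ -4970.0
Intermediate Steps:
V = -1588287 (V = -1167*1361 = -1588287)
j = 712 (j = 690 + 22 = 712)
K + j/V = -4970 + 712/(-1588287) = -4970 + 712*(-1/1588287) = -4970 - 712/1588287 = -7893787102/1588287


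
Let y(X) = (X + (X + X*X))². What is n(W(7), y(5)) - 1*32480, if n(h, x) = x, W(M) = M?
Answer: -31255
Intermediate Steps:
y(X) = (X² + 2*X)² (y(X) = (X + (X + X²))² = (X² + 2*X)²)
n(W(7), y(5)) - 1*32480 = 5²*(2 + 5)² - 1*32480 = 25*7² - 32480 = 25*49 - 32480 = 1225 - 32480 = -31255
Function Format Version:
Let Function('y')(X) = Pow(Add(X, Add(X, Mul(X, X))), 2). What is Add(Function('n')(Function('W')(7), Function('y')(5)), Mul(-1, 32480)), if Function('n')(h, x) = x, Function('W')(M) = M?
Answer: -31255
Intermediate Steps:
Function('y')(X) = Pow(Add(Pow(X, 2), Mul(2, X)), 2) (Function('y')(X) = Pow(Add(X, Add(X, Pow(X, 2))), 2) = Pow(Add(Pow(X, 2), Mul(2, X)), 2))
Add(Function('n')(Function('W')(7), Function('y')(5)), Mul(-1, 32480)) = Add(Mul(Pow(5, 2), Pow(Add(2, 5), 2)), Mul(-1, 32480)) = Add(Mul(25, Pow(7, 2)), -32480) = Add(Mul(25, 49), -32480) = Add(1225, -32480) = -31255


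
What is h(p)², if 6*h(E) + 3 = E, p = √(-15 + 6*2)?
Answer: ⅙ - I*√3/6 ≈ 0.16667 - 0.28868*I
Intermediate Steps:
p = I*√3 (p = √(-15 + 12) = √(-3) = I*√3 ≈ 1.732*I)
h(E) = -½ + E/6
h(p)² = (-½ + (I*√3)/6)² = (-½ + I*√3/6)²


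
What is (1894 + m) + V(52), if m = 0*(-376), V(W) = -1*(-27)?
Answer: 1921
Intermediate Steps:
V(W) = 27
m = 0
(1894 + m) + V(52) = (1894 + 0) + 27 = 1894 + 27 = 1921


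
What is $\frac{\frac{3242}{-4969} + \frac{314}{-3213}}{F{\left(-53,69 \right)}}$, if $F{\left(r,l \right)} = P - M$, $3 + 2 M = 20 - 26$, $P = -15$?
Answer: $\frac{23953624}{335273337} \approx 0.071445$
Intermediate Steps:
$M = - \frac{9}{2}$ ($M = - \frac{3}{2} + \frac{20 - 26}{2} = - \frac{3}{2} + \frac{1}{2} \left(-6\right) = - \frac{3}{2} - 3 = - \frac{9}{2} \approx -4.5$)
$F{\left(r,l \right)} = - \frac{21}{2}$ ($F{\left(r,l \right)} = -15 - - \frac{9}{2} = -15 + \frac{9}{2} = - \frac{21}{2}$)
$\frac{\frac{3242}{-4969} + \frac{314}{-3213}}{F{\left(-53,69 \right)}} = \frac{\frac{3242}{-4969} + \frac{314}{-3213}}{- \frac{21}{2}} = \left(3242 \left(- \frac{1}{4969}\right) + 314 \left(- \frac{1}{3213}\right)\right) \left(- \frac{2}{21}\right) = \left(- \frac{3242}{4969} - \frac{314}{3213}\right) \left(- \frac{2}{21}\right) = \left(- \frac{11976812}{15965397}\right) \left(- \frac{2}{21}\right) = \frac{23953624}{335273337}$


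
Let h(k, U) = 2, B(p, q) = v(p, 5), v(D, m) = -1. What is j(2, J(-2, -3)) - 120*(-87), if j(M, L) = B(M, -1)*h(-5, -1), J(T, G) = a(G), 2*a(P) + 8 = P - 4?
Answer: 10438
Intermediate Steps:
a(P) = -6 + P/2 (a(P) = -4 + (P - 4)/2 = -4 + (-4 + P)/2 = -4 + (-2 + P/2) = -6 + P/2)
B(p, q) = -1
J(T, G) = -6 + G/2
j(M, L) = -2 (j(M, L) = -1*2 = -2)
j(2, J(-2, -3)) - 120*(-87) = -2 - 120*(-87) = -2 + 10440 = 10438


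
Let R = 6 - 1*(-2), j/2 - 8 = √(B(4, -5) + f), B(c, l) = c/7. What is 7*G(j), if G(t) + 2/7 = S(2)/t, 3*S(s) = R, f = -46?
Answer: 2*(-3*√2226 + 70*I)/(3*(√2226 - 56*I)) ≈ -1.3177 - 0.57487*I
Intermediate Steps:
B(c, l) = c/7 (B(c, l) = c*(⅐) = c/7)
j = 16 + 2*I*√2226/7 (j = 16 + 2*√((⅐)*4 - 46) = 16 + 2*√(4/7 - 46) = 16 + 2*√(-318/7) = 16 + 2*(I*√2226/7) = 16 + 2*I*√2226/7 ≈ 16.0 + 13.48*I)
R = 8 (R = 6 + 2 = 8)
S(s) = 8/3 (S(s) = (⅓)*8 = 8/3)
G(t) = -2/7 + 8/(3*t)
7*G(j) = 7*(2*(28 - 3*(16 + 2*I*√2226/7))/(21*(16 + 2*I*√2226/7))) = 7*(2*(28 + (-48 - 6*I*√2226/7))/(21*(16 + 2*I*√2226/7))) = 7*(2*(-20 - 6*I*√2226/7)/(21*(16 + 2*I*√2226/7))) = 2*(-20 - 6*I*√2226/7)/(3*(16 + 2*I*√2226/7))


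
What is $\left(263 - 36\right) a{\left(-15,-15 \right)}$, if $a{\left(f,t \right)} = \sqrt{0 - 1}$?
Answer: $227 i \approx 227.0 i$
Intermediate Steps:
$a{\left(f,t \right)} = i$ ($a{\left(f,t \right)} = \sqrt{-1} = i$)
$\left(263 - 36\right) a{\left(-15,-15 \right)} = \left(263 - 36\right) i = 227 i$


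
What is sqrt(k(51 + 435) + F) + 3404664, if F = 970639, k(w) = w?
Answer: 3404664 + 5*sqrt(38845) ≈ 3.4056e+6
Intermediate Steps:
sqrt(k(51 + 435) + F) + 3404664 = sqrt((51 + 435) + 970639) + 3404664 = sqrt(486 + 970639) + 3404664 = sqrt(971125) + 3404664 = 5*sqrt(38845) + 3404664 = 3404664 + 5*sqrt(38845)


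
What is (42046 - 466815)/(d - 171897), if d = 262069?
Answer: -424769/90172 ≈ -4.7107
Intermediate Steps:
(42046 - 466815)/(d - 171897) = (42046 - 466815)/(262069 - 171897) = -424769/90172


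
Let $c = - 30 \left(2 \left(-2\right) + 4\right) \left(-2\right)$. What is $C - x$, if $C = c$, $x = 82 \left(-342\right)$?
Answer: $28044$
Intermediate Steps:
$x = -28044$
$c = 0$ ($c = - 30 \left(-4 + 4\right) \left(-2\right) = \left(-30\right) 0 \left(-2\right) = 0 \left(-2\right) = 0$)
$C = 0$
$C - x = 0 - -28044 = 0 + 28044 = 28044$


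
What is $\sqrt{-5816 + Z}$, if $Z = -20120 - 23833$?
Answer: $i \sqrt{49769} \approx 223.09 i$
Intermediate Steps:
$Z = -43953$ ($Z = -20120 - 23833 = -43953$)
$\sqrt{-5816 + Z} = \sqrt{-5816 - 43953} = \sqrt{-49769} = i \sqrt{49769}$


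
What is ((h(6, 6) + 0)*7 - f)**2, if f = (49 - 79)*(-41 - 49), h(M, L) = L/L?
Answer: 7252249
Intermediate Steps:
h(M, L) = 1
f = 2700 (f = -30*(-90) = 2700)
((h(6, 6) + 0)*7 - f)**2 = ((1 + 0)*7 - 1*2700)**2 = (1*7 - 2700)**2 = (7 - 2700)**2 = (-2693)**2 = 7252249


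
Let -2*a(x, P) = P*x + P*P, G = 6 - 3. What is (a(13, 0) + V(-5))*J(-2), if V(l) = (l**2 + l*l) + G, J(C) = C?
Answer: -106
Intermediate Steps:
G = 3
V(l) = 3 + 2*l**2 (V(l) = (l**2 + l*l) + 3 = (l**2 + l**2) + 3 = 2*l**2 + 3 = 3 + 2*l**2)
a(x, P) = -P**2/2 - P*x/2 (a(x, P) = -(P*x + P*P)/2 = -(P*x + P**2)/2 = -(P**2 + P*x)/2 = -P**2/2 - P*x/2)
(a(13, 0) + V(-5))*J(-2) = (-1/2*0*(0 + 13) + (3 + 2*(-5)**2))*(-2) = (-1/2*0*13 + (3 + 2*25))*(-2) = (0 + (3 + 50))*(-2) = (0 + 53)*(-2) = 53*(-2) = -106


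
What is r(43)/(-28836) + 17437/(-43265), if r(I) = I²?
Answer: -582810317/1247589540 ≈ -0.46715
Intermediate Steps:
r(43)/(-28836) + 17437/(-43265) = 43²/(-28836) + 17437/(-43265) = 1849*(-1/28836) + 17437*(-1/43265) = -1849/28836 - 17437/43265 = -582810317/1247589540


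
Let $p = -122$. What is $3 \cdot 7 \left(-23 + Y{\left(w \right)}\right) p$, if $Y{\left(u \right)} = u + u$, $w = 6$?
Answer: $28182$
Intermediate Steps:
$Y{\left(u \right)} = 2 u$
$3 \cdot 7 \left(-23 + Y{\left(w \right)}\right) p = 3 \cdot 7 \left(-23 + 2 \cdot 6\right) \left(-122\right) = 21 \left(-23 + 12\right) \left(-122\right) = 21 \left(-11\right) \left(-122\right) = \left(-231\right) \left(-122\right) = 28182$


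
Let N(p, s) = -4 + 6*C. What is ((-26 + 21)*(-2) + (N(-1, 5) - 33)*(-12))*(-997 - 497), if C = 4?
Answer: -248004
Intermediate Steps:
N(p, s) = 20 (N(p, s) = -4 + 6*4 = -4 + 24 = 20)
((-26 + 21)*(-2) + (N(-1, 5) - 33)*(-12))*(-997 - 497) = ((-26 + 21)*(-2) + (20 - 33)*(-12))*(-997 - 497) = (-5*(-2) - 13*(-12))*(-1494) = (10 + 156)*(-1494) = 166*(-1494) = -248004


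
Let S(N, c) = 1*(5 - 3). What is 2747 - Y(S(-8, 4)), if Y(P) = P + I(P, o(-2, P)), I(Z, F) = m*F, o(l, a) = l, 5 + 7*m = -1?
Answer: 19203/7 ≈ 2743.3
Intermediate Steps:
m = -6/7 (m = -5/7 + (1/7)*(-1) = -5/7 - 1/7 = -6/7 ≈ -0.85714)
I(Z, F) = -6*F/7
S(N, c) = 2 (S(N, c) = 1*2 = 2)
Y(P) = 12/7 + P (Y(P) = P - 6/7*(-2) = P + 12/7 = 12/7 + P)
2747 - Y(S(-8, 4)) = 2747 - (12/7 + 2) = 2747 - 1*26/7 = 2747 - 26/7 = 19203/7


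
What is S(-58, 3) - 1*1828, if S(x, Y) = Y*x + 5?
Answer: -1997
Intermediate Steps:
S(x, Y) = 5 + Y*x
S(-58, 3) - 1*1828 = (5 + 3*(-58)) - 1*1828 = (5 - 174) - 1828 = -169 - 1828 = -1997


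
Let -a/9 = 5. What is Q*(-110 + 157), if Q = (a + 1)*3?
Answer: -6204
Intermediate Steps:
a = -45 (a = -9*5 = -45)
Q = -132 (Q = (-45 + 1)*3 = -44*3 = -132)
Q*(-110 + 157) = -132*(-110 + 157) = -132*47 = -6204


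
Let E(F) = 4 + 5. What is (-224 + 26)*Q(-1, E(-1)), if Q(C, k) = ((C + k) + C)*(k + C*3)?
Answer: -8316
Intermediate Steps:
E(F) = 9
Q(C, k) = (k + 2*C)*(k + 3*C)
(-224 + 26)*Q(-1, E(-1)) = (-224 + 26)*(9² + 6*(-1)² + 5*(-1)*9) = -198*(81 + 6*1 - 45) = -198*(81 + 6 - 45) = -198*42 = -8316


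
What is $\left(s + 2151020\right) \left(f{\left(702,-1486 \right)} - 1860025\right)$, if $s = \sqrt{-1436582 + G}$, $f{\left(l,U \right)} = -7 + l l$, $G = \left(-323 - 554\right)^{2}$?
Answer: $-2940934772560 - 1367228 i \sqrt{667453} \approx -2.9409 \cdot 10^{12} - 1.117 \cdot 10^{9} i$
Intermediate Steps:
$G = 769129$ ($G = \left(-877\right)^{2} = 769129$)
$f{\left(l,U \right)} = -7 + l^{2}$
$s = i \sqrt{667453}$ ($s = \sqrt{-1436582 + 769129} = \sqrt{-667453} = i \sqrt{667453} \approx 816.98 i$)
$\left(s + 2151020\right) \left(f{\left(702,-1486 \right)} - 1860025\right) = \left(i \sqrt{667453} + 2151020\right) \left(\left(-7 + 702^{2}\right) - 1860025\right) = \left(2151020 + i \sqrt{667453}\right) \left(\left(-7 + 492804\right) - 1860025\right) = \left(2151020 + i \sqrt{667453}\right) \left(492797 - 1860025\right) = \left(2151020 + i \sqrt{667453}\right) \left(-1367228\right) = -2940934772560 - 1367228 i \sqrt{667453}$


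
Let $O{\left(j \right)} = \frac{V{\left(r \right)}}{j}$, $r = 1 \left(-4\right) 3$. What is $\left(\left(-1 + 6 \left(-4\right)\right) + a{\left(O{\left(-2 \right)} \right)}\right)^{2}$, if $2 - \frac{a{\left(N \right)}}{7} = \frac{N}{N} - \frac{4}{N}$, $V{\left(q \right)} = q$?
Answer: $\frac{1600}{9} \approx 177.78$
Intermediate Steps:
$r = -12$ ($r = \left(-4\right) 3 = -12$)
$O{\left(j \right)} = - \frac{12}{j}$
$a{\left(N \right)} = 7 + \frac{28}{N}$ ($a{\left(N \right)} = 14 - 7 \left(\frac{N}{N} - \frac{4}{N}\right) = 14 - 7 \left(1 - \frac{4}{N}\right) = 14 - \left(7 - \frac{28}{N}\right) = 7 + \frac{28}{N}$)
$\left(\left(-1 + 6 \left(-4\right)\right) + a{\left(O{\left(-2 \right)} \right)}\right)^{2} = \left(\left(-1 + 6 \left(-4\right)\right) + \left(7 + \frac{28}{\left(-12\right) \frac{1}{-2}}\right)\right)^{2} = \left(\left(-1 - 24\right) + \left(7 + \frac{28}{\left(-12\right) \left(- \frac{1}{2}\right)}\right)\right)^{2} = \left(-25 + \left(7 + \frac{28}{6}\right)\right)^{2} = \left(-25 + \left(7 + 28 \cdot \frac{1}{6}\right)\right)^{2} = \left(-25 + \left(7 + \frac{14}{3}\right)\right)^{2} = \left(-25 + \frac{35}{3}\right)^{2} = \left(- \frac{40}{3}\right)^{2} = \frac{1600}{9}$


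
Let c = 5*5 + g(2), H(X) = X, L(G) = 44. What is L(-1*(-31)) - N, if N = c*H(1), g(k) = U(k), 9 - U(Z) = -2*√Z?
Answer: 10 - 2*√2 ≈ 7.1716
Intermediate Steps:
U(Z) = 9 + 2*√Z (U(Z) = 9 - (-2)*√Z = 9 + 2*√Z)
g(k) = 9 + 2*√k
c = 34 + 2*√2 (c = 5*5 + (9 + 2*√2) = 25 + (9 + 2*√2) = 34 + 2*√2 ≈ 36.828)
N = 34 + 2*√2 (N = (34 + 2*√2)*1 = 34 + 2*√2 ≈ 36.828)
L(-1*(-31)) - N = 44 - (34 + 2*√2) = 44 + (-34 - 2*√2) = 10 - 2*√2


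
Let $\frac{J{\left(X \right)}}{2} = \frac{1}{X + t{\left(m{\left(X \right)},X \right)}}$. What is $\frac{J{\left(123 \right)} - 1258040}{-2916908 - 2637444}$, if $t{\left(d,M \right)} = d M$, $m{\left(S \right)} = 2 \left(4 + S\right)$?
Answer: $\frac{19729212299}{87106125240} \approx 0.2265$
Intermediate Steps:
$m{\left(S \right)} = 8 + 2 S$
$t{\left(d,M \right)} = M d$
$J{\left(X \right)} = \frac{2}{X + X \left(8 + 2 X\right)}$
$\frac{J{\left(123 \right)} - 1258040}{-2916908 - 2637444} = \frac{\frac{2}{123 \left(9 + 2 \cdot 123\right)} - 1258040}{-2916908 - 2637444} = \frac{2 \cdot \frac{1}{123} \frac{1}{9 + 246} - 1258040}{-5554352} = \left(2 \cdot \frac{1}{123} \cdot \frac{1}{255} - 1258040\right) \left(- \frac{1}{5554352}\right) = \left(\frac{2}{31365} - 1258040\right) \left(- \frac{1}{5554352}\right) = \left(- \frac{39458424598}{31365}\right) \left(- \frac{1}{5554352}\right) = \frac{19729212299}{87106125240}$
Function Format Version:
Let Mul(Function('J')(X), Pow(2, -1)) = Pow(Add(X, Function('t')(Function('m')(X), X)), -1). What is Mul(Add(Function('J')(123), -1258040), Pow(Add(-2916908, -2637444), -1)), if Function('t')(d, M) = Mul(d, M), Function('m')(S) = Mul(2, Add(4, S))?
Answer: Rational(19729212299, 87106125240) ≈ 0.22650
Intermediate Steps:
Function('m')(S) = Add(8, Mul(2, S))
Function('t')(d, M) = Mul(M, d)
Function('J')(X) = Mul(2, Pow(Add(X, Mul(X, Add(8, Mul(2, X)))), -1))
Mul(Add(Function('J')(123), -1258040), Pow(Add(-2916908, -2637444), -1)) = Mul(Add(Mul(2, Pow(123, -1), Pow(Add(9, Mul(2, 123)), -1)), -1258040), Pow(Add(-2916908, -2637444), -1)) = Mul(Add(Mul(2, Rational(1, 123), Pow(Add(9, 246), -1)), -1258040), Pow(-5554352, -1)) = Mul(Add(Mul(2, Rational(1, 123), Pow(255, -1)), -1258040), Rational(-1, 5554352)) = Mul(Add(Mul(2, Rational(1, 123), Rational(1, 255)), -1258040), Rational(-1, 5554352)) = Mul(Add(Rational(2, 31365), -1258040), Rational(-1, 5554352)) = Mul(Rational(-39458424598, 31365), Rational(-1, 5554352)) = Rational(19729212299, 87106125240)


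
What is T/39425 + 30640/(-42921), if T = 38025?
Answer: 892819/3562443 ≈ 0.25062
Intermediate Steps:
T/39425 + 30640/(-42921) = 38025/39425 + 30640/(-42921) = 38025*(1/39425) + 30640*(-1/42921) = 1521/1577 - 30640/42921 = 892819/3562443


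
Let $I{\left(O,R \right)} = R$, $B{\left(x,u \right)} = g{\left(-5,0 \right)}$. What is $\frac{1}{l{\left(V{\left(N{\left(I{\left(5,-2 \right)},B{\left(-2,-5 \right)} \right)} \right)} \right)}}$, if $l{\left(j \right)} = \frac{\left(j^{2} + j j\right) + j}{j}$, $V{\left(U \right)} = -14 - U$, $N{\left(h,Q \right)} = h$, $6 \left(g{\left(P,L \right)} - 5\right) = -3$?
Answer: $- \frac{1}{23} \approx -0.043478$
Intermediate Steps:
$g{\left(P,L \right)} = \frac{9}{2}$ ($g{\left(P,L \right)} = 5 + \frac{1}{6} \left(-3\right) = 5 - \frac{1}{2} = \frac{9}{2}$)
$B{\left(x,u \right)} = \frac{9}{2}$
$l{\left(j \right)} = \frac{j + 2 j^{2}}{j}$ ($l{\left(j \right)} = \frac{\left(j^{2} + j^{2}\right) + j}{j} = \frac{2 j^{2} + j}{j} = \frac{j + 2 j^{2}}{j}$)
$\frac{1}{l{\left(V{\left(N{\left(I{\left(5,-2 \right)},B{\left(-2,-5 \right)} \right)} \right)} \right)}} = \frac{1}{1 + 2 \left(-14 - -2\right)} = \frac{1}{1 + 2 \left(-14 + 2\right)} = \frac{1}{1 + 2 \left(-12\right)} = \frac{1}{1 - 24} = \frac{1}{-23} = - \frac{1}{23}$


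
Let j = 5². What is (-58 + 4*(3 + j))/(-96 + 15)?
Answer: -⅔ ≈ -0.66667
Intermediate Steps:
j = 25
(-58 + 4*(3 + j))/(-96 + 15) = (-58 + 4*(3 + 25))/(-96 + 15) = (-58 + 4*28)/(-81) = -(-58 + 112)/81 = -1/81*54 = -⅔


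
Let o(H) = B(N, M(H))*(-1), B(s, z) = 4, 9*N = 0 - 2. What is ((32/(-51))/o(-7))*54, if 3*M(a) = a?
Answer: 144/17 ≈ 8.4706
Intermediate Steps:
M(a) = a/3
N = -2/9 (N = (0 - 2)/9 = (1/9)*(-2) = -2/9 ≈ -0.22222)
o(H) = -4 (o(H) = 4*(-1) = -4)
((32/(-51))/o(-7))*54 = ((32/(-51))/(-4))*54 = ((32*(-1/51))*(-1/4))*54 = -32/51*(-1/4)*54 = (8/51)*54 = 144/17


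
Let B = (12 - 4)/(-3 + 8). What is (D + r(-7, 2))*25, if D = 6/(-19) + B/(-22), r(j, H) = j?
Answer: -38605/209 ≈ -184.71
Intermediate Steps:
B = 8/5 ≈ 1.6000
D = -406/1045 (D = 6/(-19) + (8/5)/(-22) = 6*(-1/19) + (8/5)*(-1/22) = -6/19 - 4/55 = -406/1045 ≈ -0.38852)
(D + r(-7, 2))*25 = (-406/1045 - 7)*25 = -7721/1045*25 = -38605/209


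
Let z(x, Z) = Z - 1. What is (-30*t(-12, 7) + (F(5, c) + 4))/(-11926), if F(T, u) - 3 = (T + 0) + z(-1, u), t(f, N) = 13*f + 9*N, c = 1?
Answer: -1401/5963 ≈ -0.23495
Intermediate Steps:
t(f, N) = 9*N + 13*f
z(x, Z) = -1 + Z
F(T, u) = 2 + T + u (F(T, u) = 3 + ((T + 0) + (-1 + u)) = 3 + (T + (-1 + u)) = 3 + (-1 + T + u) = 2 + T + u)
(-30*t(-12, 7) + (F(5, c) + 4))/(-11926) = (-30*(9*7 + 13*(-12)) + ((2 + 5 + 1) + 4))/(-11926) = (-30*(63 - 156) + (8 + 4))*(-1/11926) = (-30*(-93) + 12)*(-1/11926) = (2790 + 12)*(-1/11926) = 2802*(-1/11926) = -1401/5963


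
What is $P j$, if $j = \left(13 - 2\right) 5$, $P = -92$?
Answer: $-5060$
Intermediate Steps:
$j = 55$ ($j = 11 \cdot 5 = 55$)
$P j = \left(-92\right) 55 = -5060$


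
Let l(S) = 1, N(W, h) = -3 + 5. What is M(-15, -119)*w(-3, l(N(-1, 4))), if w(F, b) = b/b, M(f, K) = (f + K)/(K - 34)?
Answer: 134/153 ≈ 0.87582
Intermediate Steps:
N(W, h) = 2
M(f, K) = (K + f)/(-34 + K)
w(F, b) = 1
M(-15, -119)*w(-3, l(N(-1, 4))) = ((-119 - 15)/(-34 - 119))*1 = (-134/(-153))*1 = -1/153*(-134)*1 = (134/153)*1 = 134/153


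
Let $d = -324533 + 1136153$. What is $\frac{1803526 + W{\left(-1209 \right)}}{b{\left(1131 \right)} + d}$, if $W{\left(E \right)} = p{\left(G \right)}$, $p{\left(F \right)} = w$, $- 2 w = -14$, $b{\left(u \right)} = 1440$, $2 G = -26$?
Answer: $\frac{1803533}{813060} \approx 2.2182$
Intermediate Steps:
$G = -13$ ($G = \frac{1}{2} \left(-26\right) = -13$)
$w = 7$ ($w = \left(- \frac{1}{2}\right) \left(-14\right) = 7$)
$p{\left(F \right)} = 7$
$W{\left(E \right)} = 7$
$d = 811620$
$\frac{1803526 + W{\left(-1209 \right)}}{b{\left(1131 \right)} + d} = \frac{1803526 + 7}{1440 + 811620} = \frac{1803533}{813060}$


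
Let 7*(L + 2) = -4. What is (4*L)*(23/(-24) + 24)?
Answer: -237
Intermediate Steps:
L = -18/7 (L = -2 + (⅐)*(-4) = -2 - 4/7 = -18/7 ≈ -2.5714)
(4*L)*(23/(-24) + 24) = (4*(-18/7))*(23/(-24) + 24) = -72*(23*(-1/24) + 24)/7 = -72*(-23/24 + 24)/7 = -72/7*553/24 = -237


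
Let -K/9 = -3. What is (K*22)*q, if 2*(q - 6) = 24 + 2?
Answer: 11286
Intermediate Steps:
K = 27 (K = -9*(-3) = 27)
q = 19 (q = 6 + (24 + 2)/2 = 6 + (1/2)*26 = 6 + 13 = 19)
(K*22)*q = (27*22)*19 = 594*19 = 11286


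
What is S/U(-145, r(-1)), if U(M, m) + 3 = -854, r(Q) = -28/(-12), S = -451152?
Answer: 451152/857 ≈ 526.43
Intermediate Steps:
r(Q) = 7/3 (r(Q) = -28*(-1/12) = 7/3)
U(M, m) = -857 (U(M, m) = -3 - 854 = -857)
S/U(-145, r(-1)) = -451152/(-857) = -451152*(-1/857) = 451152/857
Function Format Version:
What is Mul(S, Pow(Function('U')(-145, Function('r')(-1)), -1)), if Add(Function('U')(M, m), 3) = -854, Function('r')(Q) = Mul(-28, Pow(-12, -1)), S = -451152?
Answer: Rational(451152, 857) ≈ 526.43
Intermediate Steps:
Function('r')(Q) = Rational(7, 3) (Function('r')(Q) = Mul(-28, Rational(-1, 12)) = Rational(7, 3))
Function('U')(M, m) = -857 (Function('U')(M, m) = Add(-3, -854) = -857)
Mul(S, Pow(Function('U')(-145, Function('r')(-1)), -1)) = Mul(-451152, Pow(-857, -1)) = Mul(-451152, Rational(-1, 857)) = Rational(451152, 857)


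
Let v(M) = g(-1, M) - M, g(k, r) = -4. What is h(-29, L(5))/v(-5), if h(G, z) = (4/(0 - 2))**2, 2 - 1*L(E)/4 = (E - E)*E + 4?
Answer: 4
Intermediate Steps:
L(E) = -8 (L(E) = 8 - 4*((E - E)*E + 4) = 8 - 4*(0*E + 4) = 8 - 4*(0 + 4) = 8 - 4*4 = 8 - 16 = -8)
h(G, z) = 4 (h(G, z) = (4/(-2))**2 = (4*(-1/2))**2 = (-2)**2 = 4)
v(M) = -4 - M
h(-29, L(5))/v(-5) = 4/(-4 - 1*(-5)) = 4/(-4 + 5) = 4/1 = 4*1 = 4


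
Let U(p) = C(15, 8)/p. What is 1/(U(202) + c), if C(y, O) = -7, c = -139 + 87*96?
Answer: 202/1659019 ≈ 0.00012176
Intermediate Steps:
c = 8213 (c = -139 + 8352 = 8213)
U(p) = -7/p
1/(U(202) + c) = 1/(-7/202 + 8213) = 1/(1659019/202) = 202/1659019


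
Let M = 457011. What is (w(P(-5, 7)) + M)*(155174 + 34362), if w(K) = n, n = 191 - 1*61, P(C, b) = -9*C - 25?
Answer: 86644676576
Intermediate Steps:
P(C, b) = -25 - 9*C
n = 130 (n = 191 - 61 = 130)
w(K) = 130
(w(P(-5, 7)) + M)*(155174 + 34362) = (130 + 457011)*(155174 + 34362) = 457141*189536 = 86644676576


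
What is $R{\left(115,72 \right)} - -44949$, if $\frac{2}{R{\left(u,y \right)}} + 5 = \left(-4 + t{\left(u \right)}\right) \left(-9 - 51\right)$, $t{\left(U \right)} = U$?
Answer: $\frac{299585083}{6665} \approx 44949.0$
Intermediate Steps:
$R{\left(u,y \right)} = \frac{2}{235 - 60 u}$ ($R{\left(u,y \right)} = \frac{2}{-5 + \left(-4 + u\right) \left(-9 - 51\right)} = \frac{2}{-5 + \left(-4 + u\right) \left(-60\right)} = \frac{2}{-5 - \left(-240 + 60 u\right)} = \frac{2}{235 - 60 u}$)
$R{\left(115,72 \right)} - -44949 = - \frac{2}{-235 + 60 \cdot 115} - -44949 = - \frac{2}{-235 + 6900} + 44949 = - \frac{2}{6665} + 44949 = \frac{299585083}{6665}$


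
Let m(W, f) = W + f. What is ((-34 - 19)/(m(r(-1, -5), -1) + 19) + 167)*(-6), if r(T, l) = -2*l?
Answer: -13869/14 ≈ -990.64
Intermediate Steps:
((-34 - 19)/(m(r(-1, -5), -1) + 19) + 167)*(-6) = ((-34 - 19)/((-2*(-5) - 1) + 19) + 167)*(-6) = (-53/((10 - 1) + 19) + 167)*(-6) = (-53/(9 + 19) + 167)*(-6) = (-53/28 + 167)*(-6) = (4623/28)*(-6) = -13869/14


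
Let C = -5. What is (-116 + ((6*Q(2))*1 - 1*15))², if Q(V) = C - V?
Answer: 29929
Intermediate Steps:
Q(V) = -5 - V
(-116 + ((6*Q(2))*1 - 1*15))² = (-116 + ((6*(-5 - 1*2))*1 - 1*15))² = (-116 + ((6*(-5 - 2))*1 - 15))² = (-116 + ((6*(-7))*1 - 15))² = (-116 + (-42*1 - 15))² = (-116 + (-42 - 15))² = (-116 - 57)² = (-173)² = 29929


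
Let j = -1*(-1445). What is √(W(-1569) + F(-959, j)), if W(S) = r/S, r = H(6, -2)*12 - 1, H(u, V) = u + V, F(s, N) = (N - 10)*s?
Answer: 2*I*√846947350077/1569 ≈ 1173.1*I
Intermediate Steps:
j = 1445
F(s, N) = s*(-10 + N) (F(s, N) = (-10 + N)*s = s*(-10 + N))
H(u, V) = V + u
r = 47 (r = (-2 + 6)*12 - 1 = 4*12 - 1 = 48 - 1 = 47)
W(S) = 47/S
√(W(-1569) + F(-959, j)) = √(47/(-1569) - 959*(-10 + 1445)) = √(47*(-1/1569) - 959*1435) = √(-47/1569 - 1376165) = √(-2159202932/1569) = 2*I*√846947350077/1569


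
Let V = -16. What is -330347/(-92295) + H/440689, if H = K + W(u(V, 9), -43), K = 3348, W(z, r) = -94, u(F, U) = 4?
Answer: 145880617013/40673391255 ≈ 3.5866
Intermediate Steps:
H = 3254 (H = 3348 - 94 = 3254)
-330347/(-92295) + H/440689 = -330347/(-92295) + 3254/440689 = -330347*(-1/92295) + 3254*(1/440689) = 330347/92295 + 3254/440689 = 145880617013/40673391255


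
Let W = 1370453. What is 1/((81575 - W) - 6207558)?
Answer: -1/7496436 ≈ -1.3340e-7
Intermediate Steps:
1/((81575 - W) - 6207558) = 1/((81575 - 1*1370453) - 6207558) = 1/((81575 - 1370453) - 6207558) = 1/(-1288878 - 6207558) = 1/(-7496436) = -1/7496436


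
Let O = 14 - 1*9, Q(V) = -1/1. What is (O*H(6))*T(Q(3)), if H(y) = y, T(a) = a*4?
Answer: -120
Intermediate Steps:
Q(V) = -1 (Q(V) = -1*1 = -1)
T(a) = 4*a
O = 5 (O = 14 - 9 = 5)
(O*H(6))*T(Q(3)) = (5*6)*(4*(-1)) = 30*(-4) = -120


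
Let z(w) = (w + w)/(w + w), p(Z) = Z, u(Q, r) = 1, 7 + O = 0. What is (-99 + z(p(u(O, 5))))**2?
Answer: 9604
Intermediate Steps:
O = -7 (O = -7 + 0 = -7)
z(w) = 1 (z(w) = (2*w)/((2*w)) = (2*w)*(1/(2*w)) = 1)
(-99 + z(p(u(O, 5))))**2 = (-99 + 1)**2 = (-98)**2 = 9604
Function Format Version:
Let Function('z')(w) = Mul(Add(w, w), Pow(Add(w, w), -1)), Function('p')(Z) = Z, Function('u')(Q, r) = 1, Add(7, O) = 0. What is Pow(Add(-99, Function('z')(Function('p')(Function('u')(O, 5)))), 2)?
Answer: 9604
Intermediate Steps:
O = -7 (O = Add(-7, 0) = -7)
Function('z')(w) = 1 (Function('z')(w) = Mul(Mul(2, w), Pow(Mul(2, w), -1)) = Mul(Mul(2, w), Mul(Rational(1, 2), Pow(w, -1))) = 1)
Pow(Add(-99, Function('z')(Function('p')(Function('u')(O, 5)))), 2) = Pow(Add(-99, 1), 2) = Pow(-98, 2) = 9604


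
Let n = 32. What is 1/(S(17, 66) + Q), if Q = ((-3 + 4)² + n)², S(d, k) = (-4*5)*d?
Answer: 1/749 ≈ 0.0013351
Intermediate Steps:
S(d, k) = -20*d
Q = 1089 (Q = ((-3 + 4)² + 32)² = (1² + 32)² = (1 + 32)² = 33² = 1089)
1/(S(17, 66) + Q) = 1/(-20*17 + 1089) = 1/(-340 + 1089) = 1/749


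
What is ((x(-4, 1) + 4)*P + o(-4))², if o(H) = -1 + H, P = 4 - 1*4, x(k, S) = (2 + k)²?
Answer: 25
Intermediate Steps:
P = 0 (P = 4 - 4 = 0)
((x(-4, 1) + 4)*P + o(-4))² = (((2 - 4)² + 4)*0 + (-1 - 4))² = (((-2)² + 4)*0 - 5)² = ((4 + 4)*0 - 5)² = (8*0 - 5)² = (0 - 5)² = (-5)² = 25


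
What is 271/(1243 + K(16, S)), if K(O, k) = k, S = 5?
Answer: 271/1248 ≈ 0.21715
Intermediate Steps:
271/(1243 + K(16, S)) = 271/(1243 + 5) = 271/1248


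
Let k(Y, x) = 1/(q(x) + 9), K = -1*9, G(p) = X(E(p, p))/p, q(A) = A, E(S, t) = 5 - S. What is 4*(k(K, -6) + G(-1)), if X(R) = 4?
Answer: -44/3 ≈ -14.667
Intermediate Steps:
G(p) = 4/p
K = -9
k(Y, x) = 1/(9 + x) (k(Y, x) = 1/(x + 9) = 1/(9 + x))
4*(k(K, -6) + G(-1)) = 4*(1/(9 - 6) + 4/(-1)) = 4*(1/3 + 4*(-1)) = 4*(⅓ - 4) = 4*(-11/3) = -44/3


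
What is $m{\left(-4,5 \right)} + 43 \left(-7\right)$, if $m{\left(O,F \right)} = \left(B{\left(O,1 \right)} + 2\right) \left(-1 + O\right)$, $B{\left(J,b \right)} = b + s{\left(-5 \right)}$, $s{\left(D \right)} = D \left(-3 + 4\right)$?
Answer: $-291$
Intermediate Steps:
$s{\left(D \right)} = D$ ($s{\left(D \right)} = D 1 = D$)
$B{\left(J,b \right)} = -5 + b$ ($B{\left(J,b \right)} = b - 5 = -5 + b$)
$m{\left(O,F \right)} = 2 - 2 O$ ($m{\left(O,F \right)} = \left(\left(-5 + 1\right) + 2\right) \left(-1 + O\right) = \left(-4 + 2\right) \left(-1 + O\right) = - 2 \left(-1 + O\right) = 2 - 2 O$)
$m{\left(-4,5 \right)} + 43 \left(-7\right) = \left(2 - -8\right) + 43 \left(-7\right) = \left(2 + 8\right) - 301 = 10 - 301 = -291$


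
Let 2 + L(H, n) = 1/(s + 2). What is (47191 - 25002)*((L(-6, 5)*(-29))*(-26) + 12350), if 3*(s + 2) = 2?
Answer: 265668897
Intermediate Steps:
s = -4/3 (s = -2 + (1/3)*2 = -2 + 2/3 = -4/3 ≈ -1.3333)
L(H, n) = -1/2 (L(H, n) = -2 + 1/(-4/3 + 2) = -2 + 1/(2/3) = -2 + 3/2 = -1/2)
(47191 - 25002)*((L(-6, 5)*(-29))*(-26) + 12350) = (47191 - 25002)*(-1/2*(-29)*(-26) + 12350) = 22189*((29/2)*(-26) + 12350) = 22189*(-377 + 12350) = 22189*11973 = 265668897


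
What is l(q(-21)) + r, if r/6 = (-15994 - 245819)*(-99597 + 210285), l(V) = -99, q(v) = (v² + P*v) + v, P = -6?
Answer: -173877344163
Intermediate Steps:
q(v) = v² - 5*v (q(v) = (v² - 6*v) + v = v² - 5*v)
r = -173877344064 (r = 6*((-15994 - 245819)*(-99597 + 210285)) = 6*(-261813*110688) = 6*(-28979557344) = -173877344064)
l(q(-21)) + r = -99 - 173877344064 = -173877344163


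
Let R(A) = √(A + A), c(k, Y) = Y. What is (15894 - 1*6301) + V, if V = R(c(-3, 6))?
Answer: 9593 + 2*√3 ≈ 9596.5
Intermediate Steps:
R(A) = √2*√A (R(A) = √(2*A) = √2*√A)
V = 2*√3 (V = √2*√6 = 2*√3 ≈ 3.4641)
(15894 - 1*6301) + V = (15894 - 1*6301) + 2*√3 = (15894 - 6301) + 2*√3 = 9593 + 2*√3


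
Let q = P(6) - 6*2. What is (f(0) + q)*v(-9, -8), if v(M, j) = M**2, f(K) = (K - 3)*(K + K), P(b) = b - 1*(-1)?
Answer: -405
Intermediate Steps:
P(b) = 1 + b (P(b) = b + 1 = 1 + b)
q = -5 (q = (1 + 6) - 6*2 = 7 - 12 = -5)
f(K) = 2*K*(-3 + K) (f(K) = (-3 + K)*(2*K) = 2*K*(-3 + K))
(f(0) + q)*v(-9, -8) = (2*0*(-3 + 0) - 5)*(-9)**2 = (2*0*(-3) - 5)*81 = (0 - 5)*81 = -5*81 = -405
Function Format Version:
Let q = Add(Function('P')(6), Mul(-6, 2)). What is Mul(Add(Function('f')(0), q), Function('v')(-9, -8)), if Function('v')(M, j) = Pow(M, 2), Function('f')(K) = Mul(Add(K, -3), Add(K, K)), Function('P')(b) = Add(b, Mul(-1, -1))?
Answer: -405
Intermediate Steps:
Function('P')(b) = Add(1, b) (Function('P')(b) = Add(b, 1) = Add(1, b))
q = -5 (q = Add(Add(1, 6), Mul(-6, 2)) = Add(7, -12) = -5)
Function('f')(K) = Mul(2, K, Add(-3, K)) (Function('f')(K) = Mul(Add(-3, K), Mul(2, K)) = Mul(2, K, Add(-3, K)))
Mul(Add(Function('f')(0), q), Function('v')(-9, -8)) = Mul(Add(Mul(2, 0, Add(-3, 0)), -5), Pow(-9, 2)) = Mul(Add(Mul(2, 0, -3), -5), 81) = Mul(Add(0, -5), 81) = Mul(-5, 81) = -405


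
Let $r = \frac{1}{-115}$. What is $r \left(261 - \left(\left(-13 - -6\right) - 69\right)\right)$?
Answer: $- \frac{337}{115} \approx -2.9304$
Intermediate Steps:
$r = - \frac{1}{115} \approx -0.0086956$
$r \left(261 - \left(\left(-13 - -6\right) - 69\right)\right) = - \frac{261 - \left(\left(-13 - -6\right) - 69\right)}{115} = - \frac{261 - \left(\left(-13 + 6\right) - 69\right)}{115} = - \frac{261 - \left(-7 - 69\right)}{115} = - \frac{261 - -76}{115} = - \frac{261 + 76}{115} = \left(- \frac{1}{115}\right) 337 = - \frac{337}{115}$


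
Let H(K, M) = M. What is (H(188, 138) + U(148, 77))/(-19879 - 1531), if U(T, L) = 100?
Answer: -119/10705 ≈ -0.011116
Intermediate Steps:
(H(188, 138) + U(148, 77))/(-19879 - 1531) = (138 + 100)/(-19879 - 1531) = 238/(-21410) = 238*(-1/21410) = -119/10705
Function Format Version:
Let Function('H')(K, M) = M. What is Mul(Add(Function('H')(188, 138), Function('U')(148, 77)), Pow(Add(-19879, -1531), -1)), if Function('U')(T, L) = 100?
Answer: Rational(-119, 10705) ≈ -0.011116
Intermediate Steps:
Mul(Add(Function('H')(188, 138), Function('U')(148, 77)), Pow(Add(-19879, -1531), -1)) = Mul(Add(138, 100), Pow(Add(-19879, -1531), -1)) = Mul(238, Pow(-21410, -1)) = Mul(238, Rational(-1, 21410)) = Rational(-119, 10705)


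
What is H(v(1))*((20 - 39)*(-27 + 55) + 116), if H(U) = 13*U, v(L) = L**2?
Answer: -5408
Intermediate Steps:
H(v(1))*((20 - 39)*(-27 + 55) + 116) = (13*1**2)*((20 - 39)*(-27 + 55) + 116) = (13*1)*(-19*28 + 116) = 13*(-532 + 116) = 13*(-416) = -5408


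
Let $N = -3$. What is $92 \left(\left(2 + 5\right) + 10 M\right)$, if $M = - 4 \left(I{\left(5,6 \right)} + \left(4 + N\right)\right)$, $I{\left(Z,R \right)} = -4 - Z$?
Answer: $30084$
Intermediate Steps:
$M = 32$ ($M = - 4 \left(\left(-4 - 5\right) + \left(4 - 3\right)\right) = - 4 \left(\left(-4 - 5\right) + 1\right) = - 4 \left(-9 + 1\right) = \left(-4\right) \left(-8\right) = 32$)
$92 \left(\left(2 + 5\right) + 10 M\right) = 92 \left(\left(2 + 5\right) + 10 \cdot 32\right) = 92 \left(7 + 320\right) = 92 \cdot 327 = 30084$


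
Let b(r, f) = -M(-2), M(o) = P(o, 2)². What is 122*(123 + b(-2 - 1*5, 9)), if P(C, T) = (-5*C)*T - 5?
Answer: -12444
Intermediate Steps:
P(C, T) = -5 - 5*C*T (P(C, T) = -5*C*T - 5 = -5 - 5*C*T)
M(o) = (-5 - 10*o)² (M(o) = (-5 - 5*o*2)² = (-5 - 10*o)²)
b(r, f) = -225 (b(r, f) = -25*(1 + 2*(-2))² = -25*(1 - 4)² = -25*(-3)² = -25*9 = -1*225 = -225)
122*(123 + b(-2 - 1*5, 9)) = 122*(123 - 225) = 122*(-102) = -12444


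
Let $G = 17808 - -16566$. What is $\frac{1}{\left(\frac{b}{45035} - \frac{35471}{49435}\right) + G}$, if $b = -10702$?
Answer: $\frac{445261045}{15304977862859} \approx 2.9093 \cdot 10^{-5}$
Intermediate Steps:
$G = 34374$ ($G = 17808 + 16566 = 34374$)
$\frac{1}{\left(\frac{b}{45035} - \frac{35471}{49435}\right) + G} = \frac{1}{\left(- \frac{10702}{45035} - \frac{35471}{49435}\right) + 34374} = \frac{1}{- \frac{425297971}{445261045} + 34374} = \frac{1}{\frac{15304977862859}{445261045}} = \frac{445261045}{15304977862859}$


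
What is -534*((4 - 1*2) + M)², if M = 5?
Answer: -26166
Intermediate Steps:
-534*((4 - 1*2) + M)² = -534*((4 - 1*2) + 5)² = -534*((4 - 2) + 5)² = -534*(2 + 5)² = -534*7² = -534*49 = -26166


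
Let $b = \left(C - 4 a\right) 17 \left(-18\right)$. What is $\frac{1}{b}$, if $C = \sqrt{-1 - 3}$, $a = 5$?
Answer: $\frac{5}{30906} + \frac{i}{61812} \approx 0.00016178 + 1.6178 \cdot 10^{-5} i$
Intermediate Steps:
$C = 2 i$ ($C = \sqrt{-4} = 2 i \approx 2.0 i$)
$b = 6120 - 612 i$ ($b = \left(2 i - 20\right) 17 \left(-18\right) = \left(-20 + 2 i\right) 17 \left(-18\right) = \left(-340 + 34 i\right) \left(-18\right) = 6120 - 612 i \approx 6120.0 - 612.0 i$)
$\frac{1}{b} = \frac{1}{6120 - 612 i} = \frac{6120 + 612 i}{37828944}$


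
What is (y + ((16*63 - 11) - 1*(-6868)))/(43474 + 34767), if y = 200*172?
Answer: 42265/78241 ≈ 0.54019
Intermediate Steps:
y = 34400
(y + ((16*63 - 11) - 1*(-6868)))/(43474 + 34767) = (34400 + ((16*63 - 11) - 1*(-6868)))/(43474 + 34767) = (34400 + ((1008 - 11) + 6868))/78241 = (34400 + (997 + 6868))*(1/78241) = (34400 + 7865)*(1/78241) = 42265*(1/78241) = 42265/78241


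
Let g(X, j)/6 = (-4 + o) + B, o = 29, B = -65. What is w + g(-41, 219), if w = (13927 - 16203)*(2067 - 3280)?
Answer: 2760548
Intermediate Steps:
g(X, j) = -240 (g(X, j) = 6*((-4 + 29) - 65) = 6*(25 - 65) = 6*(-40) = -240)
w = 2760788 (w = -2276*(-1213) = 2760788)
w + g(-41, 219) = 2760788 - 240 = 2760548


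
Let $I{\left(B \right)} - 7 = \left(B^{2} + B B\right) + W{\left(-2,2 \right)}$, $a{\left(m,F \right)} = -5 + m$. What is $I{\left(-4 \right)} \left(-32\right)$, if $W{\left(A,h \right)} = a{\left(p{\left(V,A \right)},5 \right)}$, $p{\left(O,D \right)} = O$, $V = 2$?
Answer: $-1152$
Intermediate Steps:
$W{\left(A,h \right)} = -3$ ($W{\left(A,h \right)} = -5 + 2 = -3$)
$I{\left(B \right)} = 4 + 2 B^{2}$ ($I{\left(B \right)} = 7 - \left(3 - B^{2} - B B\right) = 7 + \left(\left(B^{2} + B^{2}\right) - 3\right) = 7 + \left(2 B^{2} - 3\right) = 7 + \left(-3 + 2 B^{2}\right) = 4 + 2 B^{2}$)
$I{\left(-4 \right)} \left(-32\right) = \left(4 + 2 \left(-4\right)^{2}\right) \left(-32\right) = \left(4 + 2 \cdot 16\right) \left(-32\right) = \left(4 + 32\right) \left(-32\right) = 36 \left(-32\right) = -1152$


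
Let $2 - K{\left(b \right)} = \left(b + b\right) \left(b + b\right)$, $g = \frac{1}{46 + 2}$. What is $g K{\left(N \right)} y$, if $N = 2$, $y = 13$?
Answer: $- \frac{91}{24} \approx -3.7917$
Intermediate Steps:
$g = \frac{1}{48} \approx 0.020833$
$K{\left(b \right)} = 2 - 4 b^{2}$ ($K{\left(b \right)} = 2 - \left(b + b\right) \left(b + b\right) = 2 - 2 b 2 b = 2 - 4 b^{2}$)
$g K{\left(N \right)} y = \frac{2 - 4 \cdot 2^{2}}{48} \cdot 13 = \frac{2 - 16}{48} \cdot 13 = \frac{1}{48} \left(-14\right) 13 = \left(- \frac{7}{24}\right) 13 = - \frac{91}{24}$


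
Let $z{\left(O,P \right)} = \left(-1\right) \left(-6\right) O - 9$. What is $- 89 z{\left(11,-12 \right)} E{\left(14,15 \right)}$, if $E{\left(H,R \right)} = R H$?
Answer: $-1065330$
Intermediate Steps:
$E{\left(H,R \right)} = H R$
$z{\left(O,P \right)} = -9 + 6 O$ ($z{\left(O,P \right)} = 6 O - 9 = -9 + 6 O$)
$- 89 z{\left(11,-12 \right)} E{\left(14,15 \right)} = - 89 \left(-9 + 6 \cdot 11\right) 14 \cdot 15 = - 89 \left(-9 + 66\right) 210 = \left(-89\right) 57 \cdot 210 = \left(-5073\right) 210 = -1065330$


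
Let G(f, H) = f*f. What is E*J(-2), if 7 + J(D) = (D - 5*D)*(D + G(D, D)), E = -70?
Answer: -630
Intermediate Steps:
G(f, H) = f**2
J(D) = -7 - 4*D*(D + D**2) (J(D) = -7 + (D - 5*D)*(D + D**2) = -7 + (-4*D)*(D + D**2) = -7 - 4*D*(D + D**2))
E*J(-2) = -70*(-7 - 4*(-2)**2 - 4*(-2)**3) = -70*(-7 - 4*4 - 4*(-8)) = -70*(-7 - 16 + 32) = -70*9 = -630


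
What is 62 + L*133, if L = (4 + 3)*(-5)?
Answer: -4593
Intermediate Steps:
L = -35 (L = 7*(-5) = -35)
62 + L*133 = 62 - 35*133 = 62 - 4655 = -4593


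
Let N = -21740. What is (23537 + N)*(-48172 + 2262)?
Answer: -82500270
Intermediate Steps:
(23537 + N)*(-48172 + 2262) = (23537 - 21740)*(-48172 + 2262) = 1797*(-45910) = -82500270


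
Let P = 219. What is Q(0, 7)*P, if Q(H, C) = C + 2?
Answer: 1971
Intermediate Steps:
Q(H, C) = 2 + C
Q(0, 7)*P = (2 + 7)*219 = 9*219 = 1971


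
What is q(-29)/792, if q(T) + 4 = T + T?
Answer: -31/396 ≈ -0.078283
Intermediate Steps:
q(T) = -4 + 2*T (q(T) = -4 + (T + T) = -4 + 2*T)
q(-29)/792 = (-4 + 2*(-29))/792 = (-4 - 58)*(1/792) = -62*1/792 = -31/396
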